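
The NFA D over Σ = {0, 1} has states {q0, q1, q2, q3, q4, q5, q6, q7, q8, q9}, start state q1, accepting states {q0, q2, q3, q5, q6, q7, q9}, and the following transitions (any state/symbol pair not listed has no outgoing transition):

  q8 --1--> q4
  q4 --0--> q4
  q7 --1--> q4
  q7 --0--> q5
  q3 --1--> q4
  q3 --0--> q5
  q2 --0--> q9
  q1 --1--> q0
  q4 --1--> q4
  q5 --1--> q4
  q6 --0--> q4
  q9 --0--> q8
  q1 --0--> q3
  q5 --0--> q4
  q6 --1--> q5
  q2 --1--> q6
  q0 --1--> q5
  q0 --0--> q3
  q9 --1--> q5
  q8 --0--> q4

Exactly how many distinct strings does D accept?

The useful subgraph on states {q0, q1, q3, q5} is acyclic, so L(D) is finite; the longest accepting path visits 4 useful states, giving maximum string length 3.
Counting accepting paths from q1 by length: 2 of length 1, 3 of length 2, 1 of length 3. Total 6.

6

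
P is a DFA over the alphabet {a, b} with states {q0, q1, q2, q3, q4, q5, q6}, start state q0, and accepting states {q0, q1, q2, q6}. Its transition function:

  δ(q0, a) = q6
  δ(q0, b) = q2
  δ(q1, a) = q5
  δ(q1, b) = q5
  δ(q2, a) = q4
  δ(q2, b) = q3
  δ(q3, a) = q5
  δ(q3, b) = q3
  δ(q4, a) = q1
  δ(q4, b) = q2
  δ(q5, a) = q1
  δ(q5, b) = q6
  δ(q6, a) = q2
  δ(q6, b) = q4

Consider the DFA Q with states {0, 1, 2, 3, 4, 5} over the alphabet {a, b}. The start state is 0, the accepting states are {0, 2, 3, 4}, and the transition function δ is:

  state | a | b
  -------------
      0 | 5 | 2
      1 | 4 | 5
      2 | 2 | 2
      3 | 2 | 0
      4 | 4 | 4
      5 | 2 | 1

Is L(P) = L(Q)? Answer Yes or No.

No

The string a is accepted by P but rejected by Q.
So L(P) ≠ L(Q).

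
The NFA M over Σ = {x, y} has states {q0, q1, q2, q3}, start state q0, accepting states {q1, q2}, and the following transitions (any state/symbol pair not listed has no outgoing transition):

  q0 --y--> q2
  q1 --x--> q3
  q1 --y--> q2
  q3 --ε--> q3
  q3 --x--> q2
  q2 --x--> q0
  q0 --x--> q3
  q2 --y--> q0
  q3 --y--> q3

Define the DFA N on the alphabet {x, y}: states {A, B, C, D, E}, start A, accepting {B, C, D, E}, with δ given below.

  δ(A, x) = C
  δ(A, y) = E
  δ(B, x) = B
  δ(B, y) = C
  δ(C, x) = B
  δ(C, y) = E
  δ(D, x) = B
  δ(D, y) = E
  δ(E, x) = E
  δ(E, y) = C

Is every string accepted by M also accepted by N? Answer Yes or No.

Exploring the product automaton M × N from the start pair (q0, A), following both machines on each input symbol, reaches 10 state pairs: (q0, A), (q3, C), (q2, E), (q2, B), (q3, E), (q0, E), (q0, C), (q0, B), (q2, C), (q3, B).
M accepts in {q1, q2} and N accepts in {B, C, D, E}. The reachable pairs whose M-component is accepting are (q2, E), (q2, B), (q2, C); in each of them the N-component is accepting too, so the product for L(M) \ L(N) (M-component accepting, N-component rejecting) has no reachable accepting pair and the difference is empty.
Hence every string in L(M) is also in L(N).

Yes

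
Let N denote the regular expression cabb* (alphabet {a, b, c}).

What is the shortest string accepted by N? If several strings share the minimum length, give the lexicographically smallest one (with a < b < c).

By inspection of the expression, no string of length less than 3 matches, and cab is the lexicographically first match of length 3.

cab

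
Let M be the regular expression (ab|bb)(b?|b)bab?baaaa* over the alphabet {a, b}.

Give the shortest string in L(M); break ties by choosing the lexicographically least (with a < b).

abbabaaa

By inspection of the expression, no string of length less than 8 matches, and abbabaaa is the lexicographically first match of length 8.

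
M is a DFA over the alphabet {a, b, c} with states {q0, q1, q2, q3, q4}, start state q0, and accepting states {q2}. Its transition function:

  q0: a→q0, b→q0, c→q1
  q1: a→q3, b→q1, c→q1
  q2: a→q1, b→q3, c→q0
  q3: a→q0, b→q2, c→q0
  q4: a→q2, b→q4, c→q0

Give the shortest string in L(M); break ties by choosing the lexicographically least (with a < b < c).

A breadth-first search from q0 reaches an accepting state first via the path q0 → q1 → q3 → q2 on input cab.
No string of length < 3 is accepted (BFS exhausts all shorter strings without reaching an accepting state), and cab is the lexicographically least accepting string of length 3.

cab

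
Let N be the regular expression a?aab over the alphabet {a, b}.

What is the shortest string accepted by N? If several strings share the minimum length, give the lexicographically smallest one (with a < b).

By inspection of the expression, no string of length less than 3 matches, and aab is the lexicographically first match of length 3.

aab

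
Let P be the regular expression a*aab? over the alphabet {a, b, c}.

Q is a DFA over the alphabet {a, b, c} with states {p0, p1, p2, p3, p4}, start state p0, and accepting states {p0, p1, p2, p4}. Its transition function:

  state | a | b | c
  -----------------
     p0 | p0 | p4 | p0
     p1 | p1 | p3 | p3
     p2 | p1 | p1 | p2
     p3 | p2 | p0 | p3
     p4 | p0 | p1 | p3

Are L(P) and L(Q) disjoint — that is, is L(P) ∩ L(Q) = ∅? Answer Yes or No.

The string aa is accepted by both P and Q.
Hence L(P) ∩ L(Q) ≠ ∅.

No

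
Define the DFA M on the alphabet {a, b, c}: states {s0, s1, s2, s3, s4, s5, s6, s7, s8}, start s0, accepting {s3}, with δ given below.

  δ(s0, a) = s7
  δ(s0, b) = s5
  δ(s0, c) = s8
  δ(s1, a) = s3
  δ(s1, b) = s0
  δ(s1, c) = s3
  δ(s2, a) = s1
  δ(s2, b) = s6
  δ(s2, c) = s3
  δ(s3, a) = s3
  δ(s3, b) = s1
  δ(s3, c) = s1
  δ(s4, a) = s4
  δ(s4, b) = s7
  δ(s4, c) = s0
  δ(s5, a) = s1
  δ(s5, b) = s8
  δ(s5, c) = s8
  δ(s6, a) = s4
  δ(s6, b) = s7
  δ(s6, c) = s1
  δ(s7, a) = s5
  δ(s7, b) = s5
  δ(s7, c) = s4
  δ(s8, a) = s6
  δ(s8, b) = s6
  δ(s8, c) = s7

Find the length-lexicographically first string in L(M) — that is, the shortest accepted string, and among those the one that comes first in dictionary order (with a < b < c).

A breadth-first search from s0 reaches an accepting state first via the path s0 → s5 → s1 → s3 on input baa.
No string of length < 3 is accepted (BFS exhausts all shorter strings without reaching an accepting state), and baa is the lexicographically least accepting string of length 3.

baa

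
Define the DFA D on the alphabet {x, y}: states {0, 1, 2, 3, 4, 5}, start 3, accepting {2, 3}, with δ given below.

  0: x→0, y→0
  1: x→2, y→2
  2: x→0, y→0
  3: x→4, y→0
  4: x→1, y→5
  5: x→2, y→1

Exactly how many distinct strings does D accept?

6

The useful subgraph on states {1, 2, 3, 4, 5} is acyclic, so L(D) is finite; the longest accepting path visits 5 useful states, giving maximum string length 4.
Counting accepting paths from 3 by length: 1 of length 0, 3 of length 3, 2 of length 4. Total 6.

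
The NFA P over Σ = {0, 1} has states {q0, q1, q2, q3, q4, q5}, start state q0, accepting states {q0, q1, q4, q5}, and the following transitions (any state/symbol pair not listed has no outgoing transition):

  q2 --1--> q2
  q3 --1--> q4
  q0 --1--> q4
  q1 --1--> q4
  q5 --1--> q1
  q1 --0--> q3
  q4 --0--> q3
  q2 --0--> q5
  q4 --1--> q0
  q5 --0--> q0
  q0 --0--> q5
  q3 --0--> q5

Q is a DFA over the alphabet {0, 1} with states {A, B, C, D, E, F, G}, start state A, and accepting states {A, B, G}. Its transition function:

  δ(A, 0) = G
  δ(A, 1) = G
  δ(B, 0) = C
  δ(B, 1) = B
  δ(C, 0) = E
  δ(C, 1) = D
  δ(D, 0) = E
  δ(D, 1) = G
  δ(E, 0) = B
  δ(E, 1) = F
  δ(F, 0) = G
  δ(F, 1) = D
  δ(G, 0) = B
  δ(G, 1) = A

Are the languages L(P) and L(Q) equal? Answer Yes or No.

No

The string 000 is accepted by P but rejected by Q.
So L(P) ≠ L(Q).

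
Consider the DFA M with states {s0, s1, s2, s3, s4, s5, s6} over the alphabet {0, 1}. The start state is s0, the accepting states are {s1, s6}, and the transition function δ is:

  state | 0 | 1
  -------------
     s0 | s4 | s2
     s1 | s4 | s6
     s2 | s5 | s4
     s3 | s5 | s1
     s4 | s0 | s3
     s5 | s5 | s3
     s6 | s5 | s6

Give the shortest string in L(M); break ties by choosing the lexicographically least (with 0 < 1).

A breadth-first search from s0 reaches an accepting state first via the path s0 → s4 → s3 → s1 on input 011.
No string of length < 3 is accepted (BFS exhausts all shorter strings without reaching an accepting state), and 011 is the lexicographically least accepting string of length 3.

011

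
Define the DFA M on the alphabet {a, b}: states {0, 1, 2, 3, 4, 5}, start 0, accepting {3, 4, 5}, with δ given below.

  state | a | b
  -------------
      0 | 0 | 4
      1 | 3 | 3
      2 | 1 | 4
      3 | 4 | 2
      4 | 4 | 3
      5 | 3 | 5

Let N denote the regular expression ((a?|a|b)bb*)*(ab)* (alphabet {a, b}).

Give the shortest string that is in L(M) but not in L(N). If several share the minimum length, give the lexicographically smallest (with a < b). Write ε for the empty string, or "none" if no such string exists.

The string ba is accepted by M but not by N.
No shorter string lies in the difference, and ba is the lexicographically first length-2 string in L(M) \ L(N).

ba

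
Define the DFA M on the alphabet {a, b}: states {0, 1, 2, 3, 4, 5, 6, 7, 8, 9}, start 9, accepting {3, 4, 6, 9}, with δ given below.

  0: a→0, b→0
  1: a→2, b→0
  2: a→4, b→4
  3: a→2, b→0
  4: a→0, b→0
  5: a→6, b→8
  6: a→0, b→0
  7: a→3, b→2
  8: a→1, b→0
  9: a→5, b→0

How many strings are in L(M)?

4

The useful subgraph on states {1, 2, 4, 5, 6, 8, 9} is acyclic, so L(M) is finite; the longest accepting path visits 6 useful states, giving maximum string length 5.
Counting accepting paths from 9 by length: 1 of length 0, 1 of length 2, 2 of length 5. Total 4.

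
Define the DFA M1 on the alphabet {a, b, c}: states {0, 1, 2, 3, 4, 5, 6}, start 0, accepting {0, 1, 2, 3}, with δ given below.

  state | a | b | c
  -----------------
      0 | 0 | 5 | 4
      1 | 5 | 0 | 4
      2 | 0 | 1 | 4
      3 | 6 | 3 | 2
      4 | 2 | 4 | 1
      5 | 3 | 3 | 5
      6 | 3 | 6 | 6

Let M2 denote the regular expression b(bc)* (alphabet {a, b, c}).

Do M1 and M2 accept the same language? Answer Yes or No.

The empty string ε is accepted by M1 but rejected by M2.
So L(M1) ≠ L(M2).

No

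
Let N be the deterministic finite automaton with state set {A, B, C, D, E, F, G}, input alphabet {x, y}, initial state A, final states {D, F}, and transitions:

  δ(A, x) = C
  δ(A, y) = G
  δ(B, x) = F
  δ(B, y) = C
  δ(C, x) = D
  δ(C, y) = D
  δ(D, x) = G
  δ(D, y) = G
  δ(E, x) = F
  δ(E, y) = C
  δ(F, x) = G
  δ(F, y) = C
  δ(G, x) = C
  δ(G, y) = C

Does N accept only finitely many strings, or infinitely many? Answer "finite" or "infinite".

State C is reachable from the start and can reach an accepting state, and it lies on the cycle C → D → G → C.
Traversing that cycle any number of times yields accepted strings of unbounded length, so the language is infinite.

infinite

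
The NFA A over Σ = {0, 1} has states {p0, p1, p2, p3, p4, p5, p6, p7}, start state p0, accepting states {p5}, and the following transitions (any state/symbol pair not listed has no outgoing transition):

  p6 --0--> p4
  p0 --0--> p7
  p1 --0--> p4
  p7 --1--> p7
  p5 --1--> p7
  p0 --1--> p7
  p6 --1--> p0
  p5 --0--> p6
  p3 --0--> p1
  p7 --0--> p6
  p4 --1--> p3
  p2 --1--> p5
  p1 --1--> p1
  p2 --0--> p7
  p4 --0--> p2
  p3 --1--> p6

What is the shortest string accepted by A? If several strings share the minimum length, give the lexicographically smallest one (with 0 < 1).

00001

A breadth-first search from p0 reaches an accepting state first via the path p0 → p7 → p6 → p4 → p2 → p5 on input 00001.
No string of length < 5 is accepted (BFS exhausts all shorter strings without reaching an accepting state), and 00001 is the lexicographically least accepting string of length 5.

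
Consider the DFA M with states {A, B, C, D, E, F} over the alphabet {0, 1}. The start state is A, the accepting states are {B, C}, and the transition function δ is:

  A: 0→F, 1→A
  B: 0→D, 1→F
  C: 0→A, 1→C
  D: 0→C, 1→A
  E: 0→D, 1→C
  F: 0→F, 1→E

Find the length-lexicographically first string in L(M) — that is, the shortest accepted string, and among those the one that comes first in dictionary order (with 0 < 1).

A breadth-first search from A reaches an accepting state first via the path A → F → E → C on input 011.
No string of length < 3 is accepted (BFS exhausts all shorter strings without reaching an accepting state), and 011 is the lexicographically least accepting string of length 3.

011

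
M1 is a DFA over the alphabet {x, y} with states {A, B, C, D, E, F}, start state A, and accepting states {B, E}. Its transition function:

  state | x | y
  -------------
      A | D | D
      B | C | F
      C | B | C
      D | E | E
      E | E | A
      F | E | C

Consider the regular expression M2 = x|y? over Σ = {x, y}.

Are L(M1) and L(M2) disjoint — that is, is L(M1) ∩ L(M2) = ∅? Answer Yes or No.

Converting the expression M2 to a DFA (subset construction, then merging equivalent states) gives the minimal DFA with states {r0, r1, r2}, start state r0, accepting states {r0, r1} and transitions r0: x→r1, y→r1; r1: x→r2, y→r2; r2: x→r2, y→r2.
Exploring the product automaton M1 × M2 from the start pair (A, r0), following both machines on each input symbol, reaches 5 state pairs: (A, r0), (D, r1), (E, r2), (A, r2), (D, r2).
M1 accepts in {B, E} and M2 accepts in {r0, r1}; no reachable pair has both components accepting, so no string drives both machines to acceptance simultaneously and L(M1) ∩ L(M2) = ∅.
So no string is accepted by both, and the intersection is empty.

Yes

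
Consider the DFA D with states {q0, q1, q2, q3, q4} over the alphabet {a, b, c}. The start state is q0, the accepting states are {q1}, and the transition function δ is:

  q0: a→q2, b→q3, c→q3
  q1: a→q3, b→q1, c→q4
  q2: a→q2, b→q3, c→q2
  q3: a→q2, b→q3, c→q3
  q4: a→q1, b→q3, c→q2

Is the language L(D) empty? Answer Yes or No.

The states reachable from the start state are {q0, q2, q3}.
None of the accepting states {q1} is reachable, so no string is accepted and L(D) = ∅.

Yes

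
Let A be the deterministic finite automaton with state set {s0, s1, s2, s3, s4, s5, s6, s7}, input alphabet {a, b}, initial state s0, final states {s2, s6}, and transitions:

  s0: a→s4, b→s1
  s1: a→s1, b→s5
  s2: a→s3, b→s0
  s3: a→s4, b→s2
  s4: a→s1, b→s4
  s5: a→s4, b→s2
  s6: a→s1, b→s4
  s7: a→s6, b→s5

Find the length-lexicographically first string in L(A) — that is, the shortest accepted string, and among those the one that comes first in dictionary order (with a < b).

bbb

A breadth-first search from s0 reaches an accepting state first via the path s0 → s1 → s5 → s2 on input bbb.
No string of length < 3 is accepted (BFS exhausts all shorter strings without reaching an accepting state), and bbb is the lexicographically least accepting string of length 3.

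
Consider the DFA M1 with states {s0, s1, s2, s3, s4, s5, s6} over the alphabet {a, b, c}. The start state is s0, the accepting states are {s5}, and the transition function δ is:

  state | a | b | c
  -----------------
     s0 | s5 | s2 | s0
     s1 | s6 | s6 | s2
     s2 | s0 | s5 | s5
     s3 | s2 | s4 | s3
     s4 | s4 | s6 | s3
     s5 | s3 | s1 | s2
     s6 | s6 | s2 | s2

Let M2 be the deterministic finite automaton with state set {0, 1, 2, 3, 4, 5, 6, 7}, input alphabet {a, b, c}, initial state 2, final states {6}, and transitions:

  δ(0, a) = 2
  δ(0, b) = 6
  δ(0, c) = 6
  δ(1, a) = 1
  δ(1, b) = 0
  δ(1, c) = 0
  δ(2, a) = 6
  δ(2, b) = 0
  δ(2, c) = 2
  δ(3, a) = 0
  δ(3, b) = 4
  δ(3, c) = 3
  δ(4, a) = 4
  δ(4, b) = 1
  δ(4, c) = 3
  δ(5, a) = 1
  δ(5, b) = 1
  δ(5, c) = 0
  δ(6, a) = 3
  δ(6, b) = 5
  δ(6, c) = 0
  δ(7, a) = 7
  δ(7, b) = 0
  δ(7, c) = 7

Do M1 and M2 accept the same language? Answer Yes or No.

Exploring the product automaton M1 × M2 from the start pair (s0, 2), following both machines on each input symbol, reaches 7 state pairs: (s0, 2), (s5, 6), (s2, 0), (s3, 3), (s1, 5), (s4, 4), (s6, 1).
M1 accepts in {s5} and M2 accepts in {6}. In every reachable pair the two components are either both accepting — (s5, 6) — or both non-accepting, so no string is accepted by exactly one of the machines: L(M1) \ L(M2) and L(M2) \ L(M1) are both empty.
Hence every string is accepted by M1 iff it is accepted by M2, and the two languages coincide.

Yes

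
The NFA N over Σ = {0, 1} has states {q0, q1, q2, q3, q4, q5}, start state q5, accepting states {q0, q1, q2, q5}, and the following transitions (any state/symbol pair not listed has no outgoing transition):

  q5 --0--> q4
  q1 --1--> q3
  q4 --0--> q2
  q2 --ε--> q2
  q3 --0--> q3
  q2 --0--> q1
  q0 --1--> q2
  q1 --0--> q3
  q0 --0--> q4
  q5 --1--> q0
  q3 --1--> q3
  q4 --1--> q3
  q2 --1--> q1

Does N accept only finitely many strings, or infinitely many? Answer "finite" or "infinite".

The useful states (reachable from q5 and able to reach an accepting state) are {q0, q1, q2, q4, q5}.
Restricted to these states the transition graph has no cycle, so every accepting path has bounded length and L is finite.

finite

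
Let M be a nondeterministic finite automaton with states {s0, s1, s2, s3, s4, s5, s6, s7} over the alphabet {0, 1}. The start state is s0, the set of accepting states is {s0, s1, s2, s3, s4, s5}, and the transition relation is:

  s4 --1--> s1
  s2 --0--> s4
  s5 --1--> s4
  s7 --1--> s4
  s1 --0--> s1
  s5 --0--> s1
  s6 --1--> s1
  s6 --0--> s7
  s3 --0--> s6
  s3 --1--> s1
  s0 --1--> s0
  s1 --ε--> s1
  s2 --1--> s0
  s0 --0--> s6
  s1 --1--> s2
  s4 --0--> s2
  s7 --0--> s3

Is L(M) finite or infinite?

infinite

State s0 is reachable from the start and can reach an accepting state, and it lies on the cycle s0 → s0.
Traversing that cycle any number of times yields accepted strings of unbounded length, so the language is infinite.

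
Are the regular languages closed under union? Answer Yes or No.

Given DFAs for L₁ and L₂, run them in parallel: the product automaton on Q₁ × Q₂ that accepts when either component is accepting recognises L₁ ∪ L₂ (equivalently, R₁ | R₂ is a regular expression for it).
So the regular languages are closed under union.

Yes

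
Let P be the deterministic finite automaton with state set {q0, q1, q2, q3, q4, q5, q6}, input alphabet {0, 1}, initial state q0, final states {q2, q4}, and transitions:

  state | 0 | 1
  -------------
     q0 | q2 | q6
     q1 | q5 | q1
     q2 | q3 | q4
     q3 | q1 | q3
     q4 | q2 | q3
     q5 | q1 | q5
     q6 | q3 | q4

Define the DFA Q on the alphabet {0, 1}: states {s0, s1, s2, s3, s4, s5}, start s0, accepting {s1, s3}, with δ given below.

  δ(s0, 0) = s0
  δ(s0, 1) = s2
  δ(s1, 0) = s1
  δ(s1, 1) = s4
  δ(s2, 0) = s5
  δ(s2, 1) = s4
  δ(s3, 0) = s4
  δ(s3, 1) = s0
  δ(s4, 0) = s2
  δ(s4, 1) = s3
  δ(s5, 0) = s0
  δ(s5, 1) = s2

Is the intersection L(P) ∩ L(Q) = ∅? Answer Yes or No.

Yes

Exploring the product automaton P × Q from the start pair (q0, s0), following both machines on each input symbol, reaches 22 state pairs: (q0, s0), (q2, s0), (q6, s2), (q3, s0), (q4, s2), (q3, s5), (q4, s4), (q1, s0), (q3, s2), (q2, s5), (q3, s4), (q2, s2), (q3, s3), (q5, s0), (q1, s2), (q1, s5), (q1, s4), (q5, s2), (q5, s5), (q1, s3), (q5, s4), (q5, s3).
P accepts in {q2, q4} and Q accepts in {s1, s3}; no reachable pair has both components accepting, so no string drives both machines to acceptance simultaneously and L(P) ∩ L(Q) = ∅.
So no string is accepted by both, and the intersection is empty.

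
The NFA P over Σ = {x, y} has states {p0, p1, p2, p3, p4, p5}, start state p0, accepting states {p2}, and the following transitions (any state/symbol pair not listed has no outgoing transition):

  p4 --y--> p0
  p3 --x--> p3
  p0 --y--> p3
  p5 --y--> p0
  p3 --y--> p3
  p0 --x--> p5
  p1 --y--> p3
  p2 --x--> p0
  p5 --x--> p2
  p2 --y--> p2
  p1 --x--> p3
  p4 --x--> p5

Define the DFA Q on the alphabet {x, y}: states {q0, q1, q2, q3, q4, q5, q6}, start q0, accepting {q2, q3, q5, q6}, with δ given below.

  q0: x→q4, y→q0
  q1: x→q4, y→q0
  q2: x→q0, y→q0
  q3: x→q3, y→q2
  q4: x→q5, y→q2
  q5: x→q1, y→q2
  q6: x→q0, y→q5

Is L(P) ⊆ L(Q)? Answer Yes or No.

No

The string xxyy is in L(P) but not in L(Q).
So L(P) ⊄ L(Q).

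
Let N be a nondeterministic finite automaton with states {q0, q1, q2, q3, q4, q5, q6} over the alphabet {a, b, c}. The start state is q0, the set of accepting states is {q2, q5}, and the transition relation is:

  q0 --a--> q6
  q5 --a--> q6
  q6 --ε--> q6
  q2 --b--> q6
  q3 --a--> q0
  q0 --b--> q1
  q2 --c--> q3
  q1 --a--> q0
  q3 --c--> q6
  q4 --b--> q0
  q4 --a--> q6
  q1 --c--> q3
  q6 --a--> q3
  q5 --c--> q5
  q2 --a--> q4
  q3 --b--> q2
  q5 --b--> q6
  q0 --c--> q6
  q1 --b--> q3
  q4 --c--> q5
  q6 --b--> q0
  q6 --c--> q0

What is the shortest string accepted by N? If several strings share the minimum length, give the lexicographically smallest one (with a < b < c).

aab

A breadth-first search from q0 reaches an accepting state first via the path q0 → q6 → q3 → q2 on input aab.
No string of length < 3 is accepted (BFS exhausts all shorter strings without reaching an accepting state), and aab is the lexicographically least accepting string of length 3.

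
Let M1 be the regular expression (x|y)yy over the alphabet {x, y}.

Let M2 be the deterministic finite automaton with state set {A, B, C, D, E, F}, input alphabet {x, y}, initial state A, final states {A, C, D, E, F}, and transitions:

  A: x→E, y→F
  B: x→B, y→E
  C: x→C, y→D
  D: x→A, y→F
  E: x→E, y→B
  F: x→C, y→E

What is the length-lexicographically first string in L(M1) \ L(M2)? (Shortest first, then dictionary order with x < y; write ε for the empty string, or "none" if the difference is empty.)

The string yyy is accepted by M1 but not by M2.
No shorter string lies in the difference, and yyy is the lexicographically first length-3 string in L(M1) \ L(M2).

yyy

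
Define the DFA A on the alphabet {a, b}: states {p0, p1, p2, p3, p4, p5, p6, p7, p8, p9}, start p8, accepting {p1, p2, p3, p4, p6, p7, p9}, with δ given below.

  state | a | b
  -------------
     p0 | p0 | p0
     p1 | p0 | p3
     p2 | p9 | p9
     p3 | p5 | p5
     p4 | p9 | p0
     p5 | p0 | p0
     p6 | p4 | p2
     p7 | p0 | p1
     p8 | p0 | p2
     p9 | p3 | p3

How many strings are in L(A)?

The useful subgraph on states {p2, p3, p8, p9} is acyclic, so L(A) is finite; the longest accepting path visits 4 useful states, giving maximum string length 3.
Counting accepting paths from p8 by length: 1 of length 1, 2 of length 2, 4 of length 3. Total 7.

7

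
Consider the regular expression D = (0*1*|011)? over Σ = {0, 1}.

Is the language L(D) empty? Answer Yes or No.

The empty string ε matches the expression, so it belongs to L(D).
Since L(D) contains at least one string, it is not empty.

No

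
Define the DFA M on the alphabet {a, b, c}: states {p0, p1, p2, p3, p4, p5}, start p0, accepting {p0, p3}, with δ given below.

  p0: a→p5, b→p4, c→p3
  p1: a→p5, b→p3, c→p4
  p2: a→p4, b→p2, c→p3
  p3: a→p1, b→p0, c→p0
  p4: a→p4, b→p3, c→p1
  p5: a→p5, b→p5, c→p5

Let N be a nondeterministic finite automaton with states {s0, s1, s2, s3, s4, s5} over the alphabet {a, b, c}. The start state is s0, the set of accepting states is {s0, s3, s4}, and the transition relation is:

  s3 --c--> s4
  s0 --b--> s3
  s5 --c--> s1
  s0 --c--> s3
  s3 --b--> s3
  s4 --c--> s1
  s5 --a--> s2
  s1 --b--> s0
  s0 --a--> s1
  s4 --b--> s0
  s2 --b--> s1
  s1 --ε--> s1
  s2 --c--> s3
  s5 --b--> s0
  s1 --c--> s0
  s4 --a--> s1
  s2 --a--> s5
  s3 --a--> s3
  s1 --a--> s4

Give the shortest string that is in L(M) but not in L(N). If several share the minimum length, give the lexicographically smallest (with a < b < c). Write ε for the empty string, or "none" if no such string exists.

ccc

The string ccc is accepted by M but not by N.
No shorter string lies in the difference, and ccc is the lexicographically first length-3 string in L(M) \ L(N).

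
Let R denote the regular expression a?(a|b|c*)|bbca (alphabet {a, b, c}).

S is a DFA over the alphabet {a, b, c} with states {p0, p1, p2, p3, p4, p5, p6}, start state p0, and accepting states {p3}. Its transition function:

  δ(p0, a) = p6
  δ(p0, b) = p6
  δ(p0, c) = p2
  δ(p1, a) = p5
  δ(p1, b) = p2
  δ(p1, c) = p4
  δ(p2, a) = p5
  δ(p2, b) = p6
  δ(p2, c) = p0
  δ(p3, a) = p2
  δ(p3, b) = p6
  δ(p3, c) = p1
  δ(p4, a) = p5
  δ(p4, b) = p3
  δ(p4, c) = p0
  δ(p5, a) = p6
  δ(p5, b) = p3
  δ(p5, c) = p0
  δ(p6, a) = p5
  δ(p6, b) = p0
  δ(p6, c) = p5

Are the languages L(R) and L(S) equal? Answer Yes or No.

The empty string ε is accepted by R but rejected by S.
So L(R) ≠ L(S).

No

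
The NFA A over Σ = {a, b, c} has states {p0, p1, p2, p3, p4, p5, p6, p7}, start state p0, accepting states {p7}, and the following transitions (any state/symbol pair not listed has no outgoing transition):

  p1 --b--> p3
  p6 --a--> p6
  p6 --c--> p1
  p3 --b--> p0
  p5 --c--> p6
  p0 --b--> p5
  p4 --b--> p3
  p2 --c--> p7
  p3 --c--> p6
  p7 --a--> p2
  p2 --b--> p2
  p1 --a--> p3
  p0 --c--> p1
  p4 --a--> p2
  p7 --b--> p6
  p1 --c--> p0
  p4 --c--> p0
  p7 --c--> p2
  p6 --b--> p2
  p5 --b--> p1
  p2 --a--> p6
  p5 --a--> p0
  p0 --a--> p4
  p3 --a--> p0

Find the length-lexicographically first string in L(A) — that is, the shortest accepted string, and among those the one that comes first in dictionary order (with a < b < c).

A breadth-first search from p0 reaches an accepting state first via the path p0 → p4 → p2 → p7 on input aac.
No string of length < 3 is accepted (BFS exhausts all shorter strings without reaching an accepting state), and aac is the lexicographically least accepting string of length 3.

aac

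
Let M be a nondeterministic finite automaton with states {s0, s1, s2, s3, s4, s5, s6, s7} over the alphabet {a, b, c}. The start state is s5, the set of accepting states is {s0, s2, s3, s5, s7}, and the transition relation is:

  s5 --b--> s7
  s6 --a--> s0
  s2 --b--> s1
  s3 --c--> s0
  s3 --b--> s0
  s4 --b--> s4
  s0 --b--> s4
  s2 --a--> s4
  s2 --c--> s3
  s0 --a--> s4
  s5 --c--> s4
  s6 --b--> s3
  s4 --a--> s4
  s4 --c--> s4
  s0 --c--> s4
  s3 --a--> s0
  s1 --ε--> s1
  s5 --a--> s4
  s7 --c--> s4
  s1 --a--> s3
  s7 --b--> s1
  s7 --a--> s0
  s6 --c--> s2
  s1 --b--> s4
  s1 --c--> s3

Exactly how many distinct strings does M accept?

11

The useful subgraph on states {s0, s1, s3, s5, s7} is acyclic, so L(M) is finite; the longest accepting path visits 5 useful states, giving maximum string length 4.
Counting accepting paths from s5 by length: 1 of length 0, 1 of length 1, 1 of length 2, 2 of length 3, 6 of length 4. Total 11.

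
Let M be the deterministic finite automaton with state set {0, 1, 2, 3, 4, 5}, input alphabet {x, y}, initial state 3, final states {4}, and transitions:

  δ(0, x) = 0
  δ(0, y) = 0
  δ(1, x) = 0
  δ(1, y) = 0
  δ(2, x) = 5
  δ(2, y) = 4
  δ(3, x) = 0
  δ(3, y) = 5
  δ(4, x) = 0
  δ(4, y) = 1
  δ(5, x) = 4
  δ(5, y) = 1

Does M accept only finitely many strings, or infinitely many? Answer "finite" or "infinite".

finite

The useful states (reachable from 3 and able to reach an accepting state) are {3, 4, 5}.
Restricted to these states the transition graph has no cycle, so every accepting path has bounded length and L is finite.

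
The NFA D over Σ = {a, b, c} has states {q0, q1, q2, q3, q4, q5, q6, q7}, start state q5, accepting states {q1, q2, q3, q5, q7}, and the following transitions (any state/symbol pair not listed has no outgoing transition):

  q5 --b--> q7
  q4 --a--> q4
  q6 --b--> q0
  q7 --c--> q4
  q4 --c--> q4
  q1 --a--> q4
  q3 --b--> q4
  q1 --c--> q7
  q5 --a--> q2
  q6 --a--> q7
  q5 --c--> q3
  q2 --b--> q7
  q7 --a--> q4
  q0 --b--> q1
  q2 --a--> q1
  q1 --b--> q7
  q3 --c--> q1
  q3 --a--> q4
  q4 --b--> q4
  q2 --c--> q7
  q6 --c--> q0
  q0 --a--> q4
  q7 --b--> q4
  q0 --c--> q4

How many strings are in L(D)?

The useful subgraph on states {q1, q2, q3, q5, q7} is acyclic, so L(D) is finite; the longest accepting path visits 4 useful states, giving maximum string length 3.
Counting accepting paths from q5 by length: 1 of length 0, 3 of length 1, 4 of length 2, 4 of length 3. Total 12.

12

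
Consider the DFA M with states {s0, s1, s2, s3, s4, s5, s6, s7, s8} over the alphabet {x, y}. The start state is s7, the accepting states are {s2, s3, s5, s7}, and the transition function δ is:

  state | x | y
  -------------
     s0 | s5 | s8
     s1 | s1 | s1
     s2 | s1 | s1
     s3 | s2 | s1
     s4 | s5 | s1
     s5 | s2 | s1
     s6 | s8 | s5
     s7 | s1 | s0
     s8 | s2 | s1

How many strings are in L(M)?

4

The useful subgraph on states {s0, s2, s5, s7, s8} is acyclic, so L(M) is finite; the longest accepting path visits 4 useful states, giving maximum string length 3.
Counting accepting paths from s7 by length: 1 of length 0, 1 of length 2, 2 of length 3. Total 4.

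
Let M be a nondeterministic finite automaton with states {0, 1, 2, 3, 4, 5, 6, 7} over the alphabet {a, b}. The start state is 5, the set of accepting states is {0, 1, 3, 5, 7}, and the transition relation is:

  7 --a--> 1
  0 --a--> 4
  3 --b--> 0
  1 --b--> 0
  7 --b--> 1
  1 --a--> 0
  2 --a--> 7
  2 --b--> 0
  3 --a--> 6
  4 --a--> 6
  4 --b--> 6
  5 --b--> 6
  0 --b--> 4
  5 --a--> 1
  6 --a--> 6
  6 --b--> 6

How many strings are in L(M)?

4

The useful subgraph on states {0, 1, 5} is acyclic, so L(M) is finite; the longest accepting path visits 3 useful states, giving maximum string length 2.
Counting accepting paths from 5 by length: 1 of length 0, 1 of length 1, 2 of length 2. Total 4.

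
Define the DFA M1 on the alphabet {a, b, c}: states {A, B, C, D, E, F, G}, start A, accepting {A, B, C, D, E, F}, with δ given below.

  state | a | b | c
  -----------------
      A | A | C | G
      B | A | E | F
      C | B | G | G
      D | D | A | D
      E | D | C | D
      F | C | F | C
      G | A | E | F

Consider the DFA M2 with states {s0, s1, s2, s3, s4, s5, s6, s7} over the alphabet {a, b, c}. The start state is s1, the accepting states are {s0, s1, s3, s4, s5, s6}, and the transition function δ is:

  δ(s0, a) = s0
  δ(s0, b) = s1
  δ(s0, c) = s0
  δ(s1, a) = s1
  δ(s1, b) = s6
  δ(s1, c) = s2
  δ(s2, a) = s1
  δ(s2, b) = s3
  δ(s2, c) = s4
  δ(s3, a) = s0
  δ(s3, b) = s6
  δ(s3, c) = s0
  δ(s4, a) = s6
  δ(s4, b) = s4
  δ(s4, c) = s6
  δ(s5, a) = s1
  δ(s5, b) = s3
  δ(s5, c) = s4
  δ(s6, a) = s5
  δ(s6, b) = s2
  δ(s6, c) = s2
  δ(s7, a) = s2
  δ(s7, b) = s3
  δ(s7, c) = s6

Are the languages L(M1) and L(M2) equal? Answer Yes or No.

Exploring the product automaton M1 × M2 from the start pair (A, s1), following both machines on each input symbol, reaches 7 state pairs: (A, s1), (C, s6), (G, s2), (B, s5), (E, s3), (F, s4), (D, s0).
M1 accepts in {A, B, C, D, E, F} and M2 accepts in {s0, s1, s3, s4, s5, s6}. In every reachable pair the two components are either both accepting — (A, s1), (C, s6), (B, s5), (E, s3), (F, s4), (D, s0) — or both non-accepting, so no string is accepted by exactly one of the machines: L(M1) \ L(M2) and L(M2) \ L(M1) are both empty.
Hence every string is accepted by M1 iff it is accepted by M2, and the two languages coincide.

Yes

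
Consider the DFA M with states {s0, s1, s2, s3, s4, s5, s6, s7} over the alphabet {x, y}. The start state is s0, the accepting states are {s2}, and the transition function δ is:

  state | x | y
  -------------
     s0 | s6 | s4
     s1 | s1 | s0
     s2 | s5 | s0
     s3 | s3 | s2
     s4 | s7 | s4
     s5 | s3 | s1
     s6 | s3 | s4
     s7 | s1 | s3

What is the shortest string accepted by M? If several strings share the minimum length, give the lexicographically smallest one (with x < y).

xxy

A breadth-first search from s0 reaches an accepting state first via the path s0 → s6 → s3 → s2 on input xxy.
No string of length < 3 is accepted (BFS exhausts all shorter strings without reaching an accepting state), and xxy is the lexicographically least accepting string of length 3.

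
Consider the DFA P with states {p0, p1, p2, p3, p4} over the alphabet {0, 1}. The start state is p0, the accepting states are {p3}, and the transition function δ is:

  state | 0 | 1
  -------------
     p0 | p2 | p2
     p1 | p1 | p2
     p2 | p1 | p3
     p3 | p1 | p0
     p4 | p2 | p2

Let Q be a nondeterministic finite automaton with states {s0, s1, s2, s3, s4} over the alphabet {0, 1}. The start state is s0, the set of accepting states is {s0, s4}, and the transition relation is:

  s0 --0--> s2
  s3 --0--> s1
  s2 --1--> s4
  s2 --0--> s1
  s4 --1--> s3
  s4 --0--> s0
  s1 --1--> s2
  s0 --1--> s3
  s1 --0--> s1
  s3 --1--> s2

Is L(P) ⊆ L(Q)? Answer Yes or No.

No

The string 11 is in L(P) but not in L(Q).
So L(P) ⊄ L(Q).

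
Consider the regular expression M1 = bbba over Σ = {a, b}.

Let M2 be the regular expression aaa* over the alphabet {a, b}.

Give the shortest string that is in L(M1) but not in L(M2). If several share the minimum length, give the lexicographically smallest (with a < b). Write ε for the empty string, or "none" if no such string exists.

The string bbba is accepted by M1 but not by M2.
No shorter string lies in the difference, and bbba is the lexicographically first length-4 string in L(M1) \ L(M2).

bbba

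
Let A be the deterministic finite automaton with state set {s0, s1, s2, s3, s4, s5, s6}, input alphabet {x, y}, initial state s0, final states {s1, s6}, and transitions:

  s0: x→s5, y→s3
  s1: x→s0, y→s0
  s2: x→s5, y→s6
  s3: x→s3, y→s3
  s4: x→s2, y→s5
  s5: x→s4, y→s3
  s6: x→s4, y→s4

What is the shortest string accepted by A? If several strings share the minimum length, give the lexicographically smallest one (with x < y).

A breadth-first search from s0 reaches an accepting state first via the path s0 → s5 → s4 → s2 → s6 on input xxxy.
No string of length < 4 is accepted (BFS exhausts all shorter strings without reaching an accepting state), and xxxy is the lexicographically least accepting string of length 4.

xxxy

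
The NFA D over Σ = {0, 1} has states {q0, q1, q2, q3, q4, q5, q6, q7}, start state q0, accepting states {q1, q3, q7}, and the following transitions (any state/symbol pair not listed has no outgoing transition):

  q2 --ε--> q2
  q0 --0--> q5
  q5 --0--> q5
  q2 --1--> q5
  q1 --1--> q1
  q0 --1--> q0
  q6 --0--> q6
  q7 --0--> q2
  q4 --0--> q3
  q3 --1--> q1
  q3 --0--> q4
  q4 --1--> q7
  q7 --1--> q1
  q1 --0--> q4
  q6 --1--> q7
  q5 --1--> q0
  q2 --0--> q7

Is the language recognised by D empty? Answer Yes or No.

Yes

The states reachable from the start state are {q0, q5}.
None of the accepting states {q1, q3, q7} is reachable, so no string is accepted and L(D) = ∅.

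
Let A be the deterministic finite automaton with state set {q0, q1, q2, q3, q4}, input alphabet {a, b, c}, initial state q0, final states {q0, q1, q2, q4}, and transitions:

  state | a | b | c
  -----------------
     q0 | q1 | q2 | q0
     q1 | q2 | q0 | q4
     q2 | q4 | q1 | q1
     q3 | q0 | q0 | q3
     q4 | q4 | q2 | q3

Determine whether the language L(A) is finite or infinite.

infinite

State q0 is reachable from the start and can reach an accepting state, and it lies on the cycle q0 → q0.
Traversing that cycle any number of times yields accepted strings of unbounded length, so the language is infinite.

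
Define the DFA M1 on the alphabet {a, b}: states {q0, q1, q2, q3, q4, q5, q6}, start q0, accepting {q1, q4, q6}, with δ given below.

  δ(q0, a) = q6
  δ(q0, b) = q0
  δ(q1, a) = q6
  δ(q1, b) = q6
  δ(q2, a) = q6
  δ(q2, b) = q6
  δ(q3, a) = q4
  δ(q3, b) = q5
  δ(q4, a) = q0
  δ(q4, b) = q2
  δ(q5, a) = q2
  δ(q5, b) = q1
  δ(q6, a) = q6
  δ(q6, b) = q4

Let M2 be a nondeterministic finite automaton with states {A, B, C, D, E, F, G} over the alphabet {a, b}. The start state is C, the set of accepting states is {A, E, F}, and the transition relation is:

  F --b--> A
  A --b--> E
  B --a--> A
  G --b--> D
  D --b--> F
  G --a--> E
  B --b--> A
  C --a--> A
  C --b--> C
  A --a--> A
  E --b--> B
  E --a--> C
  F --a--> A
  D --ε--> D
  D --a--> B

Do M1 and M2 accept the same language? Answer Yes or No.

Exploring the product automaton M1 × M2 from the start pair (q0, C), following both machines on each input symbol, reaches 4 state pairs: (q0, C), (q6, A), (q4, E), (q2, B).
M1 accepts in {q1, q4, q6} and M2 accepts in {A, E, F}. In every reachable pair the two components are either both accepting — (q6, A), (q4, E) — or both non-accepting, so no string is accepted by exactly one of the machines: L(M1) \ L(M2) and L(M2) \ L(M1) are both empty.
Hence every string is accepted by M1 iff it is accepted by M2, and the two languages coincide.

Yes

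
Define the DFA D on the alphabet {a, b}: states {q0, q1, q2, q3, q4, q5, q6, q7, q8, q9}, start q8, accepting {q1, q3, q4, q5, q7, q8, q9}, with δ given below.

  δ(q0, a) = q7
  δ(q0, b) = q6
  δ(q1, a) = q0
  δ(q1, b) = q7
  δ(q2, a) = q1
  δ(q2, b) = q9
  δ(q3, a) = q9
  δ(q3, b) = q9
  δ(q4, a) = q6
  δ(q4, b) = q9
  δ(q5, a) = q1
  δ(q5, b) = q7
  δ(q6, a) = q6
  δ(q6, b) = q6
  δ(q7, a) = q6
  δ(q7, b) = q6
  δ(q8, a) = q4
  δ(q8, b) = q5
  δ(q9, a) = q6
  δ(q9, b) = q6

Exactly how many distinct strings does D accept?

The useful subgraph on states {q0, q1, q4, q5, q7, q8, q9} is acyclic, so L(D) is finite; the longest accepting path visits 5 useful states, giving maximum string length 4.
Counting accepting paths from q8 by length: 1 of length 0, 2 of length 1, 3 of length 2, 1 of length 3, 1 of length 4. Total 8.

8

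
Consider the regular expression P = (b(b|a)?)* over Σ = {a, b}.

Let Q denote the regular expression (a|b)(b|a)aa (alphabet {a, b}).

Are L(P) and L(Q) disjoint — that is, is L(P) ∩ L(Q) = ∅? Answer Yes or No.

Yes

Converting the expression P to a DFA (subset construction, then merging equivalent states) gives the minimal DFA with states {p0, p1, p2}, start state p0, accepting states {p0, p2} and transitions p0: a→p1, b→p2; p1: a→p1, b→p1; p2: a→p0, b→p2.
Converting the expression Q to a DFA (subset construction, then merging equivalent states) gives the minimal DFA with states {q0, q1, q2, q3, q4, q5}, start state q0, accepting states {q5} and transitions q0: a→q1, b→q1; q1: a→q2, b→q2; q2: a→q3, b→q4; q3: a→q5, b→q4; q4: a→q4, b→q4; q5: a→q4, b→q4.
Exploring the product automaton P × Q from the start pair (p0, q0), following both machines on each input symbol, reaches 12 state pairs: (p0, q0), (p1, q1), (p2, q1), (p1, q2), (p0, q2), (p2, q2), (p1, q3), (p1, q4), (p2, q4), (p0, q3), (p1, q5), (p0, q4).
P accepts in {p0, p2} and Q accepts in {q5}; no reachable pair has both components accepting, so no string drives both machines to acceptance simultaneously and L(P) ∩ L(Q) = ∅.
So no string is accepted by both, and the intersection is empty.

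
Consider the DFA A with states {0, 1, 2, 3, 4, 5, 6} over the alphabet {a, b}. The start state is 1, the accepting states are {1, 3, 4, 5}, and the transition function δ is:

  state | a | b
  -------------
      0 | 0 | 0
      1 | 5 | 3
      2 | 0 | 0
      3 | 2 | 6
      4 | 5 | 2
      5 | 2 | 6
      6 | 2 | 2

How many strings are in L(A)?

The useful subgraph on states {1, 3, 5} is acyclic, so L(A) is finite; the longest accepting path visits 2 useful states, giving maximum string length 1.
Counting accepting paths from 1 by length: 1 of length 0, 2 of length 1. Total 3.

3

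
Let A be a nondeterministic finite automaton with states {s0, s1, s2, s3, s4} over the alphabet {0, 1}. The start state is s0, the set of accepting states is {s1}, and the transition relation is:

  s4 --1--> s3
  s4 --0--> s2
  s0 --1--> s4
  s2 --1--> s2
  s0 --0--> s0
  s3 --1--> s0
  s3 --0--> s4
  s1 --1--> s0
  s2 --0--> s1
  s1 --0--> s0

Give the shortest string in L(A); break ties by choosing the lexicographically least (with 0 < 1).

A breadth-first search from s0 reaches an accepting state first via the path s0 → s4 → s2 → s1 on input 100.
No string of length < 3 is accepted (BFS exhausts all shorter strings without reaching an accepting state), and 100 is the lexicographically least accepting string of length 3.

100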